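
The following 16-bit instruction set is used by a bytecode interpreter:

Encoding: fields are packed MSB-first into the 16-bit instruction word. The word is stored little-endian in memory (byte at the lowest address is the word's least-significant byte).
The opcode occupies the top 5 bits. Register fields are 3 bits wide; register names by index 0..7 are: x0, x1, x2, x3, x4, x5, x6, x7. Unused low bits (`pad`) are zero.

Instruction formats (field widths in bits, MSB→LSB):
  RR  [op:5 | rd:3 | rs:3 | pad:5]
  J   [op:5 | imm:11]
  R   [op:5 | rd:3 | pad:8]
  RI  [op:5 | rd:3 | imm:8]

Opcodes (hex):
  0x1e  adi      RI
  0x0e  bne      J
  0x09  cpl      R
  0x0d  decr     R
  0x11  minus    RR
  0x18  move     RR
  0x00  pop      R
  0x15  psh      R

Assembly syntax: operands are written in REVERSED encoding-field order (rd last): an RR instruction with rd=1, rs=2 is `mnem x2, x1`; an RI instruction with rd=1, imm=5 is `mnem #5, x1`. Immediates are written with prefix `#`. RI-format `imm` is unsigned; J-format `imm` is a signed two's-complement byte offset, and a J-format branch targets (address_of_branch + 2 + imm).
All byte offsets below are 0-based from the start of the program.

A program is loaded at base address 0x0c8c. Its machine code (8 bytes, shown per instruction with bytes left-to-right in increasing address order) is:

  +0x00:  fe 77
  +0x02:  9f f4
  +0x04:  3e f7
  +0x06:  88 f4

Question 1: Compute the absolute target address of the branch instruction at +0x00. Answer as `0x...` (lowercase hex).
[00] fe 77 → 0x77fe
  op=0x77fe>>11=0xe ⇒ bne (J)
  imm: (w>>0)&0x7ff=0x7fe (s11→-2) → #-2
  target = base 0x0c8c + off 0x00 + 2 + imm -2 = 0x0c8c

0x0c8c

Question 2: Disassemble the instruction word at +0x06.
[06] 88 f4 → 0xf488
  top 5b → 0x1e → adi [RI]
  rd@[10:8]=0x4 ⇒ x4
  imm@[7:0]=0x88 ⇒ #136

adi #136, x4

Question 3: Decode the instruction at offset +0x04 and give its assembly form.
adi #62, x7

off 0x04: read 3e f7 as little → 0xf73e
  top 5b → 0x1e → adi [RI]
  rd@[10:8]=0x7 ⇒ x7
  imm@[7:0]=0x3e ⇒ #62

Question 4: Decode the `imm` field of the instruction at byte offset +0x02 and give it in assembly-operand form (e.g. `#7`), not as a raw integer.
#159

@+02  little-endian(9f f4) = 0xf49f
  top 5b → 0x1e → adi [RI]
  rd: (w>>8)&0x7=0x4 → x4
  imm: (w>>0)&0xff=0x9f → #159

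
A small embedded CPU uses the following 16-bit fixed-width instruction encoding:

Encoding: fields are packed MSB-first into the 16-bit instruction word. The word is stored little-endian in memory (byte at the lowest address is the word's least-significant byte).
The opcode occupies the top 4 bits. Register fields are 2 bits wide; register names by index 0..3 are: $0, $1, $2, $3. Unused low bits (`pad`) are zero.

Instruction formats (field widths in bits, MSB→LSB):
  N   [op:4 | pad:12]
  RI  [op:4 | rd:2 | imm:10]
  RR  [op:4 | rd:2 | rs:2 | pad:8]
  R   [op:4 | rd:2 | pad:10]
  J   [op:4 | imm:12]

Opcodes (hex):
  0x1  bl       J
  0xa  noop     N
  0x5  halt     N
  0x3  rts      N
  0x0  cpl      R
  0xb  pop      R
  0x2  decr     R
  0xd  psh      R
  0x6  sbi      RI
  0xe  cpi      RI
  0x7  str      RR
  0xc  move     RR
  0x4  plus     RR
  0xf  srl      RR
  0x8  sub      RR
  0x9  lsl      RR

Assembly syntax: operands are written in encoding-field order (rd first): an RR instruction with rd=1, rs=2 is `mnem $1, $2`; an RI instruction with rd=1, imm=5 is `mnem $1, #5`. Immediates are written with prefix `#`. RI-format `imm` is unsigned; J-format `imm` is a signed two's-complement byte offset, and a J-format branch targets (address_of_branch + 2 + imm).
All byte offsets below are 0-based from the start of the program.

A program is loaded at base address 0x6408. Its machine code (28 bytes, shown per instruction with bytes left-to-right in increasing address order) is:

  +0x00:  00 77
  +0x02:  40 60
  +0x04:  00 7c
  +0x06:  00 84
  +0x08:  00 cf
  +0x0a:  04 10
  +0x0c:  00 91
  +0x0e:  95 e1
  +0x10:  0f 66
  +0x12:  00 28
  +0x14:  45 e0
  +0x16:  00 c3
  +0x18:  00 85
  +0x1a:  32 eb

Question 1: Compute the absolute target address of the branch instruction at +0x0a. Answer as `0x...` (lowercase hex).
0x6418

@+0a  little-endian(04 10) = 0x1004
  op=0x1004>>12=0x1 ⇒ bl (J)
  imm: (w>>0)&0xfff=0x4 → #4
  target = base 0x6408 + off 0x0a + 2 + imm 4 = 0x6418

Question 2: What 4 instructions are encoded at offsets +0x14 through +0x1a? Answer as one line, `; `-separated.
cpi $0, #69; move $0, $3; sub $1, $1; cpi $2, #818

+0x14: 45 e0 ⇒ word 0xe045 (little)
  op=0xe045>>12=0xe ⇒ cpi (RI)
  rd@[11:10]=0x0 ⇒ $0
  imm@[9:0]=0x45 ⇒ #69
+0x16: 00 c3 ⇒ word 0xc300 (little)
  op=0xc300>>12=0xc ⇒ move (RR)
  rd@[11:10]=0x0 ⇒ $0
  rs@[9:8]=0x3 ⇒ $3
+0x18: 00 85 ⇒ word 0x8500 (little)
  op=0x8500>>12=0x8 ⇒ sub (RR)
  rd@[11:10]=0x1 ⇒ $1
  rs@[9:8]=0x1 ⇒ $1
+0x1a: 32 eb ⇒ word 0xeb32 (little)
  op=0xeb32>>12=0xe ⇒ cpi (RI)
  rd@[11:10]=0x2 ⇒ $2
  imm@[9:0]=0x332 ⇒ #818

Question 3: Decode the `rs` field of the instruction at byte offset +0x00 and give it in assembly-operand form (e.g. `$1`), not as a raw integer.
@+00  little-endian(00 77) = 0x7700
  top 4b → 0x7 → str [RR]
  rd@[11:10]=0x1 ⇒ $1
  rs@[9:8]=0x3 ⇒ $3

$3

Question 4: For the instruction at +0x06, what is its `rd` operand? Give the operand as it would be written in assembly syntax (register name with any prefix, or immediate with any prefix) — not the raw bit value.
@+06  little-endian(00 84) = 0x8400
  opcode bits[15:12]=0x8: sub/RR
  rd@[11:10]=0x1 ⇒ $1
  rs@[9:8]=0x0 ⇒ $0

$1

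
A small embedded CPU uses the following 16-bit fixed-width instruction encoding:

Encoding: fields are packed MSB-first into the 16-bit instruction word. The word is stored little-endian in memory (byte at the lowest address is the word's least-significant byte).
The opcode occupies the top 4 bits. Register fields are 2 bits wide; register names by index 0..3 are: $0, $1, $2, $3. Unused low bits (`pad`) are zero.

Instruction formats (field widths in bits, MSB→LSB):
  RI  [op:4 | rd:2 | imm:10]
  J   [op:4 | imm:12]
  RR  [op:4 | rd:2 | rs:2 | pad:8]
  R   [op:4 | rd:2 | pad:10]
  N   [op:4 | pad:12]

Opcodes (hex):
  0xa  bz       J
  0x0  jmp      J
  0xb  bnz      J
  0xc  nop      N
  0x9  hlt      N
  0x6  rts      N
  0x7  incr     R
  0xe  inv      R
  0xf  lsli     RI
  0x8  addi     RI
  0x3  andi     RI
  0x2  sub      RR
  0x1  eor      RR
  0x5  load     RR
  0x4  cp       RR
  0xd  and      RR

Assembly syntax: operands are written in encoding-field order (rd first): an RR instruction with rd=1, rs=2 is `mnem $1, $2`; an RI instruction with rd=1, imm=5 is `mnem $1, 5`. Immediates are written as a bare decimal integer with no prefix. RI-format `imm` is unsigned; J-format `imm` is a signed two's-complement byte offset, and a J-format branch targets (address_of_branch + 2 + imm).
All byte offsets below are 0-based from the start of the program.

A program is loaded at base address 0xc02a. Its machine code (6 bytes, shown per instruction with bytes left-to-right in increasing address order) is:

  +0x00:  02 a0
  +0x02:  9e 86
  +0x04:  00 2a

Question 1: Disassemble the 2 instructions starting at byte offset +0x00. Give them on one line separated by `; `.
@+00  little-endian(02 a0) = 0xa002
  opcode bits[15:12]=0xa: bz/J
  imm@[11:0]=0x2 ⇒ 2
@+02  little-endian(9e 86) = 0x869e
  opcode bits[15:12]=0x8: addi/RI
  rd@[11:10]=0x1 ⇒ $1
  imm@[9:0]=0x29e ⇒ 670

bz 2; addi $1, 670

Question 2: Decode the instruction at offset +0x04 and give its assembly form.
[04] 00 2a → 0x2a00
  top 4b → 0x2 → sub [RR]
  [11:10] rd=2 = $2
  [9:8] rs=2 = $2

sub $2, $2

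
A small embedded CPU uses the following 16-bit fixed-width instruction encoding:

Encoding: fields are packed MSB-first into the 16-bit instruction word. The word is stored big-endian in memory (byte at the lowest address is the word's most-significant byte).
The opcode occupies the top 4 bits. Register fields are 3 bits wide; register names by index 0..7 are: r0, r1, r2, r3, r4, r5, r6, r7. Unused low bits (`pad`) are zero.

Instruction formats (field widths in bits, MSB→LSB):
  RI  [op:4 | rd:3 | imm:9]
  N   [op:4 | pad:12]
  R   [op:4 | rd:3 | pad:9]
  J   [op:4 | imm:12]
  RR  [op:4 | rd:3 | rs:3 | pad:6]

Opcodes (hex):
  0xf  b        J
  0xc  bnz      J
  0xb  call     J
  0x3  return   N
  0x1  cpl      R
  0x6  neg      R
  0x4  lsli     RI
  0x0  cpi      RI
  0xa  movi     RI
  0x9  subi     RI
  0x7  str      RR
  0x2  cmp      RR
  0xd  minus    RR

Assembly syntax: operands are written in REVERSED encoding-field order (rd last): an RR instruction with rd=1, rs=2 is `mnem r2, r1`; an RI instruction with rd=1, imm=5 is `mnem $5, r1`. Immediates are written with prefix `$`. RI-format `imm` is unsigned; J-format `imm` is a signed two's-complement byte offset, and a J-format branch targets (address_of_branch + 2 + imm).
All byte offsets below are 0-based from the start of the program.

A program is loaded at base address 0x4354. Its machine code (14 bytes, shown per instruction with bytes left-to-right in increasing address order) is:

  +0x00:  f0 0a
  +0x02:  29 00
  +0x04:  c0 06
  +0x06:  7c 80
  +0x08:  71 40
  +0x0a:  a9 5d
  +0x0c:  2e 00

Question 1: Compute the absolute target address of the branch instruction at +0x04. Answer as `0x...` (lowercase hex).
@+04  big-endian(c0 06) = 0xc006
  op=0xc006>>12=0xc ⇒ bnz (J)
  imm@[11:0]=0x6 ⇒ $6
  target = base 0x4354 + off 0x04 + 2 + imm 6 = 0x4360

0x4360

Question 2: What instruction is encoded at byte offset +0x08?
str r5, r0

[08] 71 40 → 0x7140
  top 4b → 0x7 → str [RR]
  [11:9] rd=0 = r0
  [8:6] rs=5 = r5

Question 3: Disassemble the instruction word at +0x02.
cmp r4, r4

@+02  big-endian(29 00) = 0x2900
  opcode bits[15:12]=0x2: cmp/RR
  [11:9] rd=4 = r4
  [8:6] rs=4 = r4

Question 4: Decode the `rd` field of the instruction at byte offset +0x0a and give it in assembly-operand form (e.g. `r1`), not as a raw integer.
r4

off 0x0a: read a9 5d as big → 0xa95d
  op=0xa95d>>12=0xa ⇒ movi (RI)
  rd@[11:9]=0x4 ⇒ r4
  imm@[8:0]=0x15d ⇒ $349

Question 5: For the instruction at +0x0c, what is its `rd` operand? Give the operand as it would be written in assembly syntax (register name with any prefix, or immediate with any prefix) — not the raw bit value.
r7

[0c] 2e 00 → 0x2e00
  top 4b → 0x2 → cmp [RR]
  [11:9] rd=7 = r7
  [8:6] rs=0 = r0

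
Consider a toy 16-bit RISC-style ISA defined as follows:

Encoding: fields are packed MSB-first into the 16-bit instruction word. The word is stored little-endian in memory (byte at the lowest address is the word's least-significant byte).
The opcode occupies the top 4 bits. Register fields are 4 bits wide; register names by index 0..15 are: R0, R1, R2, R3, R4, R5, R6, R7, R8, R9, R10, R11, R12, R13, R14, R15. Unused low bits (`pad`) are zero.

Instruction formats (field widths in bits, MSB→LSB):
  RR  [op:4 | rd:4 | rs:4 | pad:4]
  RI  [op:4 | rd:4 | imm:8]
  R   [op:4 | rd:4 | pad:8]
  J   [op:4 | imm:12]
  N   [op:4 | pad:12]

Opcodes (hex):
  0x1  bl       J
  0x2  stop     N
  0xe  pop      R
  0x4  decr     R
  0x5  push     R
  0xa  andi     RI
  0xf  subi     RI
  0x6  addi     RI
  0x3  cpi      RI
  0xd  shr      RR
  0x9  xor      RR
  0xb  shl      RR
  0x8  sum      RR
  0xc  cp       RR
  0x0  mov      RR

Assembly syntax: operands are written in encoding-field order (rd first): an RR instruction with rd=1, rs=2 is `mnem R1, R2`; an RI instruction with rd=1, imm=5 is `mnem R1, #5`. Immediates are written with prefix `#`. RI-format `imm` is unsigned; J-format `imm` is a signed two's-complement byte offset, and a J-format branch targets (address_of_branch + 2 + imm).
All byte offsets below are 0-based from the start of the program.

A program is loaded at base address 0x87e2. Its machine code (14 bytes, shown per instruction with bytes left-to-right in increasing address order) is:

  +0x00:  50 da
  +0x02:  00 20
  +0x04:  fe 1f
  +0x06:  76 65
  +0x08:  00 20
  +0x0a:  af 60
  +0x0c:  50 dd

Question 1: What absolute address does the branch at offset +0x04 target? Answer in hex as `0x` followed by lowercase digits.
off 0x04: read fe 1f as little → 0x1ffe
  top 4b → 0x1 → bl [J]
  [11:0] imm=4094 (s12→-2) = #-2
  target = base 0x87e2 + off 0x04 + 2 + imm -2 = 0x87e6

0x87e6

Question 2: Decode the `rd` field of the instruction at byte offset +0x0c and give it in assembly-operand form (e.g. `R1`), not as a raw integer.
@+0c  little-endian(50 dd) = 0xdd50
  opcode bits[15:12]=0xd: shr/RR
  [11:8] rd=13 = R13
  [7:4] rs=5 = R5

R13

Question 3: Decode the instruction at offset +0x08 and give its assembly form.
off 0x08: read 00 20 as little → 0x2000
  top 4b → 0x2 → stop [N]

stop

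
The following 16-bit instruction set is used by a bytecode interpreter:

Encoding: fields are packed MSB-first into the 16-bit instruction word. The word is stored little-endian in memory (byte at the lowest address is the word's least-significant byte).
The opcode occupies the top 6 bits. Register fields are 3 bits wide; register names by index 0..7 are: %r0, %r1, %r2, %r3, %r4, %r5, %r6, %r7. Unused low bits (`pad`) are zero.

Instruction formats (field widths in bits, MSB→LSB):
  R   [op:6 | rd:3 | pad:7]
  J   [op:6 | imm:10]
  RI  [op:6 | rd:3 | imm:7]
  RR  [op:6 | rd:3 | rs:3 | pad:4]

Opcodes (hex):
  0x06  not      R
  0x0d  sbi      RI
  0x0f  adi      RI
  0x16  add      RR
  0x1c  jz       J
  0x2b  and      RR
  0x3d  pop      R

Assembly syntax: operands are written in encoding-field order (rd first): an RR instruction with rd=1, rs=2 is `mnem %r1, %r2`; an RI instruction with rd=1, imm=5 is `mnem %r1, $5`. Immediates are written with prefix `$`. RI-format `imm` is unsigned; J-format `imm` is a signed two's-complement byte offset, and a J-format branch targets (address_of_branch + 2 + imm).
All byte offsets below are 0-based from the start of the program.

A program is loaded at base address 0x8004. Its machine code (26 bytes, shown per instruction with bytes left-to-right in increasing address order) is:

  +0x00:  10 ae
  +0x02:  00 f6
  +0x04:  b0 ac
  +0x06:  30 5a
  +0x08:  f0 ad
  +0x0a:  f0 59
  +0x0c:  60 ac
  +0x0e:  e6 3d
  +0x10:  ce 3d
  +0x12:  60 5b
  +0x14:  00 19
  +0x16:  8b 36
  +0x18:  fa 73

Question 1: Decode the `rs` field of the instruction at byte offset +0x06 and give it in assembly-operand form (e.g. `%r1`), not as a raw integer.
[06] 30 5a → 0x5a30
  top 6b → 0x16 → add [RR]
  rd: (w>>7)&0x7=0x4 → %r4
  rs: (w>>4)&0x7=0x3 → %r3

%r3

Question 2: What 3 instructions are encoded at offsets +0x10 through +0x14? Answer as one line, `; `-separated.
adi %r3, $78; add %r6, %r6; not %r2

+0x10: ce 3d ⇒ word 0x3dce (little)
  top 6b → 0xf → adi [RI]
  [9:7] rd=3 = %r3
  [6:0] imm=78 = $78
+0x12: 60 5b ⇒ word 0x5b60 (little)
  top 6b → 0x16 → add [RR]
  [9:7] rd=6 = %r6
  [6:4] rs=6 = %r6
+0x14: 00 19 ⇒ word 0x1900 (little)
  top 6b → 0x6 → not [R]
  [9:7] rd=2 = %r2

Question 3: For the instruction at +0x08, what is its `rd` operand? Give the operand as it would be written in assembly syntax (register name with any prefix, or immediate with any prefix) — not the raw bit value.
[08] f0 ad → 0xadf0
  top 6b → 0x2b → and [RR]
  rd: (w>>7)&0x7=0x3 → %r3
  rs: (w>>4)&0x7=0x7 → %r7

%r3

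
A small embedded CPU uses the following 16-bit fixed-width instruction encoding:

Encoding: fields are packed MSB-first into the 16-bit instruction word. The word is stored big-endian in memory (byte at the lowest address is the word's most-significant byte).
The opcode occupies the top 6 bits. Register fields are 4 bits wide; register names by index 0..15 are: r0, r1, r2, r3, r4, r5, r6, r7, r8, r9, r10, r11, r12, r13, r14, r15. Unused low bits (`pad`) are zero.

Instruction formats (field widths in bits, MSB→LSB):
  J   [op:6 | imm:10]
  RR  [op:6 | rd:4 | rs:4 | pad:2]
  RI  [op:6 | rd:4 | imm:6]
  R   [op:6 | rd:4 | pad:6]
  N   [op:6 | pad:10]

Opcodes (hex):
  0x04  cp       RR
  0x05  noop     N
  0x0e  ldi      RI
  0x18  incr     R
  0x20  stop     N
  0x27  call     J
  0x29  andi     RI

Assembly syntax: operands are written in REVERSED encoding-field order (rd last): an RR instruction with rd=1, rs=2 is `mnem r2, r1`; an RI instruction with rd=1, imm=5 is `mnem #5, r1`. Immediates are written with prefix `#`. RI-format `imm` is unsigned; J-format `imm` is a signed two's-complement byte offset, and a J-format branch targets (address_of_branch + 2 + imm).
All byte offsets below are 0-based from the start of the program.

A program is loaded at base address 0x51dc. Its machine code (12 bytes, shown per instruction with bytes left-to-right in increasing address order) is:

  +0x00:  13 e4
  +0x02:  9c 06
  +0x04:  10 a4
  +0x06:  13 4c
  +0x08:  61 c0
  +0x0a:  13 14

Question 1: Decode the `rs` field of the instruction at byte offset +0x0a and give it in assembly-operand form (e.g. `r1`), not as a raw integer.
off 0x0a: read 13 14 as big → 0x1314
  opcode bits[15:10]=0x4: cp/RR
  rd: (w>>6)&0xf=0xc → r12
  rs: (w>>2)&0xf=0x5 → r5

r5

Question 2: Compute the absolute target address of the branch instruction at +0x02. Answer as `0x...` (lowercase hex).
@+02  big-endian(9c 06) = 0x9c06
  opcode bits[15:10]=0x27: call/J
  [9:0] imm=6 = #6
  target = base 0x51dc + off 0x02 + 2 + imm 6 = 0x51e6

0x51e6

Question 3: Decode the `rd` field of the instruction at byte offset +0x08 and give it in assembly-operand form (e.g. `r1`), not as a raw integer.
r7

off 0x08: read 61 c0 as big → 0x61c0
  top 6b → 0x18 → incr [R]
  rd@[9:6]=0x7 ⇒ r7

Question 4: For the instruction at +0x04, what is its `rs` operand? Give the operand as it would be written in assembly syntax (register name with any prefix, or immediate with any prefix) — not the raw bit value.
r9

+0x04: 10 a4 ⇒ word 0x10a4 (big)
  op=0x10a4>>10=0x4 ⇒ cp (RR)
  rd@[9:6]=0x2 ⇒ r2
  rs@[5:2]=0x9 ⇒ r9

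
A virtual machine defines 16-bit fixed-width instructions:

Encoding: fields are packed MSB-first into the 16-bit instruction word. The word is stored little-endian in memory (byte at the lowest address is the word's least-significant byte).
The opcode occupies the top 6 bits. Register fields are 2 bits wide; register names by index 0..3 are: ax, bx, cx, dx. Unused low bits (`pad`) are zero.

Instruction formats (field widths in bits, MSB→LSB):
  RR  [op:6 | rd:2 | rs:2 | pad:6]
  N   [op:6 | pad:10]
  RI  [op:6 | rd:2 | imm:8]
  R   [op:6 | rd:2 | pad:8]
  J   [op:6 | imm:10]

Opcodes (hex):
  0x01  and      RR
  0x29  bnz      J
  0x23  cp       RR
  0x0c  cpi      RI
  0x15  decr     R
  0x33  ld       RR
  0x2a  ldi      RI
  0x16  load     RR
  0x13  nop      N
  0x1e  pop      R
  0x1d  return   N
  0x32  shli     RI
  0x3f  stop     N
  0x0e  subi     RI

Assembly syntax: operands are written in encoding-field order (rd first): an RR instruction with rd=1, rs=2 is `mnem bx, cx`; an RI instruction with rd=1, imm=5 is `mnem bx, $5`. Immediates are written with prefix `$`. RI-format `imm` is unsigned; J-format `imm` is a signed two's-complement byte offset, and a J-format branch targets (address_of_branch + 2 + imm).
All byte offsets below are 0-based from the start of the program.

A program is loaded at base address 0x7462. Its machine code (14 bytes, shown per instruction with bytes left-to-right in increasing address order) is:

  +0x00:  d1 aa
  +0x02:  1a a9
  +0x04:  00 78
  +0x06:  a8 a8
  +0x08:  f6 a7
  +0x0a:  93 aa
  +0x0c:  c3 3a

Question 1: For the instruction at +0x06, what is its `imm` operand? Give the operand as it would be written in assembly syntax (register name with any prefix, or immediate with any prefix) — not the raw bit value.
+0x06: a8 a8 ⇒ word 0xa8a8 (little)
  opcode bits[15:10]=0x2a: ldi/RI
  rd: (w>>8)&0x3=0x0 → ax
  imm: (w>>0)&0xff=0xa8 → $168

$168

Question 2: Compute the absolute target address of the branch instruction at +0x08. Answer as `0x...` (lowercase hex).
0x7462

+0x08: f6 a7 ⇒ word 0xa7f6 (little)
  top 6b → 0x29 → bnz [J]
  imm: (w>>0)&0x3ff=0x3f6 (s10→-10) → $-10
  target = base 0x7462 + off 0x08 + 2 + imm -10 = 0x7462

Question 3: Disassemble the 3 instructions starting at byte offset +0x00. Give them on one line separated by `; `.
ldi cx, $209; ldi bx, $26; pop ax

@+00  little-endian(d1 aa) = 0xaad1
  top 6b → 0x2a → ldi [RI]
  rd: (w>>8)&0x3=0x2 → cx
  imm: (w>>0)&0xff=0xd1 → $209
@+02  little-endian(1a a9) = 0xa91a
  top 6b → 0x2a → ldi [RI]
  rd: (w>>8)&0x3=0x1 → bx
  imm: (w>>0)&0xff=0x1a → $26
@+04  little-endian(00 78) = 0x7800
  top 6b → 0x1e → pop [R]
  rd: (w>>8)&0x3=0x0 → ax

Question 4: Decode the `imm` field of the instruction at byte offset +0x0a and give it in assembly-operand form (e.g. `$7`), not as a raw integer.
$147

@+0a  little-endian(93 aa) = 0xaa93
  top 6b → 0x2a → ldi [RI]
  rd: (w>>8)&0x3=0x2 → cx
  imm: (w>>0)&0xff=0x93 → $147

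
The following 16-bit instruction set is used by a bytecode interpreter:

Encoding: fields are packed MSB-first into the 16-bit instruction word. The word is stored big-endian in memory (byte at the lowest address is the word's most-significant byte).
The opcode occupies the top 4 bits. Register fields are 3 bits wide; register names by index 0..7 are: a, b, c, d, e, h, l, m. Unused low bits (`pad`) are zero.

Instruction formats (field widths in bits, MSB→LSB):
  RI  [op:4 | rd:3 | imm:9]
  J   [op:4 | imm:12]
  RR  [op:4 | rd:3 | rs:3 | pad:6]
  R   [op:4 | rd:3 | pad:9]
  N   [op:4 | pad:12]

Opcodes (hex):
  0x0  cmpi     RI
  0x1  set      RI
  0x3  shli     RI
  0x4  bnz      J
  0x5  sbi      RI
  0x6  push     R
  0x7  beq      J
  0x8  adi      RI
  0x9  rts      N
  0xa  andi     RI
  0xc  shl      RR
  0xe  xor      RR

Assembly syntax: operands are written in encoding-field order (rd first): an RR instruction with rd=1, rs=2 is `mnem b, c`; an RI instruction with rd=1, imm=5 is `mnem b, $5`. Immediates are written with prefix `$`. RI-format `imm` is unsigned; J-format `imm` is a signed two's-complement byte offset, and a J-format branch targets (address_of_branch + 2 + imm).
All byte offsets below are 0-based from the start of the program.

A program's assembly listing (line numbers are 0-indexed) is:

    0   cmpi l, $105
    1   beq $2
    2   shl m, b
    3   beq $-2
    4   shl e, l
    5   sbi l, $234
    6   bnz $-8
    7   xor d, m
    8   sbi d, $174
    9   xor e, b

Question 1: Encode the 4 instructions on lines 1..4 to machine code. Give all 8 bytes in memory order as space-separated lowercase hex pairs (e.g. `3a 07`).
L1: beq op=0x7:4|imm=2:12 ⇒ 0x7002 ⇒ big 70 02
L2: shl op=0xc:4|rd=7:3|rs=1:3|pad=0:6 ⇒ 0xce40 ⇒ big ce 40
L3: beq op=0x7:4|imm=-2:12 ⇒ 0x7ffe ⇒ big 7f fe
L4: shl op=0xc:4|rd=4:3|rs=6:3|pad=0:6 ⇒ 0xc980 ⇒ big c9 80

70 02 ce 40 7f fe c9 80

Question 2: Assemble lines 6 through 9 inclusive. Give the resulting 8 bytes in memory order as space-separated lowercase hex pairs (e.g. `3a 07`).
L6: bnz op=0x4:4|imm=-8:12 ⇒ 0x4ff8 ⇒ big 4f f8
L7: xor op=0xe:4|rd=3:3|rs=7:3|pad=0:6 ⇒ 0xe7c0 ⇒ big e7 c0
L8: sbi op=0x5:4|rd=3:3|imm=174:9 ⇒ 0x56ae ⇒ big 56 ae
L9: xor op=0xe:4|rd=4:3|rs=1:3|pad=0:6 ⇒ 0xe840 ⇒ big e8 40

4f f8 e7 c0 56 ae e8 40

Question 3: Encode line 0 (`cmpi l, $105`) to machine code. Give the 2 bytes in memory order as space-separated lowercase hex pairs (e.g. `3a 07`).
0c 69

L0: cmpi op=0x0:4|rd=6:3|imm=105:9 ⇒ 0x0c69 ⇒ big 0c 69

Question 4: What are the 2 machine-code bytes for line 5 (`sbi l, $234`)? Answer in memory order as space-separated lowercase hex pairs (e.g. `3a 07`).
5c ea

L5: sbi op=0x5:4|rd=6:3|imm=234:9 ⇒ 0x5cea ⇒ big 5c ea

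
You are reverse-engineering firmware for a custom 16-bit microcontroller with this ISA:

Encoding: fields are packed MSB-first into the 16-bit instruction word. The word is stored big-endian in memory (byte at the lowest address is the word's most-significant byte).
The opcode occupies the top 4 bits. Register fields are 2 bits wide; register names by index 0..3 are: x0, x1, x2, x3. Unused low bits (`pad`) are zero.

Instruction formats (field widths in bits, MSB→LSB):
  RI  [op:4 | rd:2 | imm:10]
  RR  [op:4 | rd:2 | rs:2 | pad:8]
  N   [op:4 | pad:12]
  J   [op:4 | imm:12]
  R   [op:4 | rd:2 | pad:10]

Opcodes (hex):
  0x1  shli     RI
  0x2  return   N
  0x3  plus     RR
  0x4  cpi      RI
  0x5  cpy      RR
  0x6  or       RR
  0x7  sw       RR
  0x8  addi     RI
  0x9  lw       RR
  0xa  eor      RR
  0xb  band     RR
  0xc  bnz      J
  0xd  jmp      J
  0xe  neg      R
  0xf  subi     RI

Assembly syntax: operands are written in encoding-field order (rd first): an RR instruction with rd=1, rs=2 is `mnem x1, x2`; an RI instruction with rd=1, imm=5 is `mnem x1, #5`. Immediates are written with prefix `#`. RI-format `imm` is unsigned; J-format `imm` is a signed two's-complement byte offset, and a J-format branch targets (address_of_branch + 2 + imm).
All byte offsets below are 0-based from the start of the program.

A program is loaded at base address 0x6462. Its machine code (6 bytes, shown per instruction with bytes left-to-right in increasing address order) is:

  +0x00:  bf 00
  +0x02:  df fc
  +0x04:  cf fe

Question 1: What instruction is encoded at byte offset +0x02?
off 0x02: read df fc as big → 0xdffc
  opcode bits[15:12]=0xd: jmp/J
  [11:0] imm=4092 (s12→-4) = #-4

jmp #-4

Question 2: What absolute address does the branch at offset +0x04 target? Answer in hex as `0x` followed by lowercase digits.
0x6466

[04] cf fe → 0xcffe
  top 4b → 0xc → bnz [J]
  imm: (w>>0)&0xfff=0xffe (s12→-2) → #-2
  target = base 0x6462 + off 0x04 + 2 + imm -2 = 0x6466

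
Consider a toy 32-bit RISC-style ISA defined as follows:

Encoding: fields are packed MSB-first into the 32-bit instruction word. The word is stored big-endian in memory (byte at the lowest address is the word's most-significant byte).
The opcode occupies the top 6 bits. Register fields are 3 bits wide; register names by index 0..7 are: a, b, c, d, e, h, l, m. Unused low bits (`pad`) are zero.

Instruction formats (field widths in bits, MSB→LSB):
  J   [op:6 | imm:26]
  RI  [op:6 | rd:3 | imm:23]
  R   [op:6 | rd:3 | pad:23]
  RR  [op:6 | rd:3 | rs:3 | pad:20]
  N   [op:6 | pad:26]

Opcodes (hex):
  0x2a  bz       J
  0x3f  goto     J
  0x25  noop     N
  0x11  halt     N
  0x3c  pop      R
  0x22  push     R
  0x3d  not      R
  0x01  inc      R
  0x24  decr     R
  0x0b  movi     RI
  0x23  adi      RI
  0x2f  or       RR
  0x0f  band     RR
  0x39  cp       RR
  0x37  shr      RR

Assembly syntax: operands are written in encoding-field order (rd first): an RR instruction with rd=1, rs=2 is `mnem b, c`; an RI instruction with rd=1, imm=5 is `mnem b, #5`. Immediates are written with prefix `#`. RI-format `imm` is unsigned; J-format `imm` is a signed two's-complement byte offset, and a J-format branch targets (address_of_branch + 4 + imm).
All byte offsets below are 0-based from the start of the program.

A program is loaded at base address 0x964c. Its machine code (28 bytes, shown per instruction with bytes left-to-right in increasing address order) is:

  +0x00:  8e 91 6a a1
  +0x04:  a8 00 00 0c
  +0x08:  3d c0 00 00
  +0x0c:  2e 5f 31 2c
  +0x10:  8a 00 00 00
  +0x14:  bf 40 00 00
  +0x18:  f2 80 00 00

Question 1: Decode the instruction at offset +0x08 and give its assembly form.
band d, e

+0x08: 3d c0 00 00 ⇒ word 0x3dc00000 (big)
  top 6b → 0xf → band [RR]
  rd@[25:23]=0x3 ⇒ d
  rs@[22:20]=0x4 ⇒ e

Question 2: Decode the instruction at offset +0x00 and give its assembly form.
adi h, #1141409

off 0x00: read 8e 91 6a a1 as big → 0x8e916aa1
  op=0x8e916aa1>>26=0x23 ⇒ adi (RI)
  [25:23] rd=5 = h
  [22:0] imm=1141409 = #1141409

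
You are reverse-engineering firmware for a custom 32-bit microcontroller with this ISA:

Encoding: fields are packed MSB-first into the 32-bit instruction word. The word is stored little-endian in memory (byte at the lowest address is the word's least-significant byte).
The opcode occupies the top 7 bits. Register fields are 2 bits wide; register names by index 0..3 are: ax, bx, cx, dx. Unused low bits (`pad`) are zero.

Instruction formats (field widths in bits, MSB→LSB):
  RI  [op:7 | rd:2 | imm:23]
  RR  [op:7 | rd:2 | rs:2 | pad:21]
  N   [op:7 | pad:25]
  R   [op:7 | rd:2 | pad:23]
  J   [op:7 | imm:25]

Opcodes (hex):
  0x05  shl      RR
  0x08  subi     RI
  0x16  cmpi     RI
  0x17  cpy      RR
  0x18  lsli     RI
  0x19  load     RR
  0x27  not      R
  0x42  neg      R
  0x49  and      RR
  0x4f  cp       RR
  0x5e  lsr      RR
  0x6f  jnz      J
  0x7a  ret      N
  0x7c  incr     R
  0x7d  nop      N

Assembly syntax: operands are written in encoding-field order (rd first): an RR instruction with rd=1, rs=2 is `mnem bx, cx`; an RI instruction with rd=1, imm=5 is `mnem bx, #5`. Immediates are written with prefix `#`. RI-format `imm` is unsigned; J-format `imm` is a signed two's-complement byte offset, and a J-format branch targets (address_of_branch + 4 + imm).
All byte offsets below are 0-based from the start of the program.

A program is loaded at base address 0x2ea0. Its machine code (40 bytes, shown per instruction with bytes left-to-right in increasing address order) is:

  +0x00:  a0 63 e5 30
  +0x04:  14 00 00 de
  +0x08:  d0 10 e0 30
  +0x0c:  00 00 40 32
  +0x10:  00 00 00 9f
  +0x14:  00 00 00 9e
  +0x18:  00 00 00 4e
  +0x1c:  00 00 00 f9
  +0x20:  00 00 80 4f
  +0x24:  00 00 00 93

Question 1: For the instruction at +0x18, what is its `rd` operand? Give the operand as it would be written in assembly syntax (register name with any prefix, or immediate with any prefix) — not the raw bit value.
+0x18: 00 00 00 4e ⇒ word 0x4e000000 (little)
  opcode bits[31:25]=0x27: not/R
  rd: (w>>23)&0x3=0x0 → ax

ax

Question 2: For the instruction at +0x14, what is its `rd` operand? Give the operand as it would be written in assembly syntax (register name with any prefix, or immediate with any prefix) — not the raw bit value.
ax

[14] 00 00 00 9e → 0x9e000000
  op=0x9e000000>>25=0x4f ⇒ cp (RR)
  rd: (w>>23)&0x3=0x0 → ax
  rs: (w>>21)&0x3=0x0 → ax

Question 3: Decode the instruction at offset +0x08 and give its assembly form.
off 0x08: read d0 10 e0 30 as little → 0x30e010d0
  op=0x30e010d0>>25=0x18 ⇒ lsli (RI)
  rd: (w>>23)&0x3=0x1 → bx
  imm: (w>>0)&0x7fffff=0x6010d0 → #6295760

lsli bx, #6295760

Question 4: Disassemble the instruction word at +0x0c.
@+0c  little-endian(00 00 40 32) = 0x32400000
  opcode bits[31:25]=0x19: load/RR
  rd@[24:23]=0x0 ⇒ ax
  rs@[22:21]=0x2 ⇒ cx

load ax, cx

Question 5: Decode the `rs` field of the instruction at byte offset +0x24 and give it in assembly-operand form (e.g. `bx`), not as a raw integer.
+0x24: 00 00 00 93 ⇒ word 0x93000000 (little)
  opcode bits[31:25]=0x49: and/RR
  rd: (w>>23)&0x3=0x2 → cx
  rs: (w>>21)&0x3=0x0 → ax

ax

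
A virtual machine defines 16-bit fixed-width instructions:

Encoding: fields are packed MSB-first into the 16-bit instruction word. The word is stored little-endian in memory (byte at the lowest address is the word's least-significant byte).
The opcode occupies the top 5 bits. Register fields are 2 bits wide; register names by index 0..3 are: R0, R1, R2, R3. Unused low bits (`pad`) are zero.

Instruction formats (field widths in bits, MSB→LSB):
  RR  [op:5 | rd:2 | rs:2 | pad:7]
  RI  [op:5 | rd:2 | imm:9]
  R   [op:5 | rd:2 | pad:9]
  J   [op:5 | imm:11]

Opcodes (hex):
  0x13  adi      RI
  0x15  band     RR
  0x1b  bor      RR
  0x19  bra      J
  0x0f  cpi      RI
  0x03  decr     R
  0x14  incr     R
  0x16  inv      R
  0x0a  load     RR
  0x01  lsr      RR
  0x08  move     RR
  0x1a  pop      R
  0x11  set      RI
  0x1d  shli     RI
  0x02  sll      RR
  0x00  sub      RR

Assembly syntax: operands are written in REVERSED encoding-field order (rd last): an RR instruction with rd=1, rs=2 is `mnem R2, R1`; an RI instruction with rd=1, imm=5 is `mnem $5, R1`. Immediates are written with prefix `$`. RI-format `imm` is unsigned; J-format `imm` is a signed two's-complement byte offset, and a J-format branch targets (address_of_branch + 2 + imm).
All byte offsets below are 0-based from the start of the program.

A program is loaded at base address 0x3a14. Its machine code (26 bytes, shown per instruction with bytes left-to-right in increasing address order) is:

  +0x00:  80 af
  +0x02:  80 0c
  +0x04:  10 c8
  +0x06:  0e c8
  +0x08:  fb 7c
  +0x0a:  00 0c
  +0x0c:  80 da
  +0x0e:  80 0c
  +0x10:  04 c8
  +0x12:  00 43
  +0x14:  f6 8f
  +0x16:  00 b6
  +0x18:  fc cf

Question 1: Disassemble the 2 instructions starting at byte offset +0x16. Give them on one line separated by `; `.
@+16  little-endian(00 b6) = 0xb600
  op=0xb600>>11=0x16 ⇒ inv (R)
  rd: (w>>9)&0x3=0x3 → R3
@+18  little-endian(fc cf) = 0xcffc
  op=0xcffc>>11=0x19 ⇒ bra (J)
  imm: (w>>0)&0x7ff=0x7fc (s11→-4) → $-4

inv R3; bra $-4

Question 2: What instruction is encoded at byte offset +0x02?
lsr R1, R2

@+02  little-endian(80 0c) = 0x0c80
  top 5b → 0x1 → lsr [RR]
  rd@[10:9]=0x2 ⇒ R2
  rs@[8:7]=0x1 ⇒ R1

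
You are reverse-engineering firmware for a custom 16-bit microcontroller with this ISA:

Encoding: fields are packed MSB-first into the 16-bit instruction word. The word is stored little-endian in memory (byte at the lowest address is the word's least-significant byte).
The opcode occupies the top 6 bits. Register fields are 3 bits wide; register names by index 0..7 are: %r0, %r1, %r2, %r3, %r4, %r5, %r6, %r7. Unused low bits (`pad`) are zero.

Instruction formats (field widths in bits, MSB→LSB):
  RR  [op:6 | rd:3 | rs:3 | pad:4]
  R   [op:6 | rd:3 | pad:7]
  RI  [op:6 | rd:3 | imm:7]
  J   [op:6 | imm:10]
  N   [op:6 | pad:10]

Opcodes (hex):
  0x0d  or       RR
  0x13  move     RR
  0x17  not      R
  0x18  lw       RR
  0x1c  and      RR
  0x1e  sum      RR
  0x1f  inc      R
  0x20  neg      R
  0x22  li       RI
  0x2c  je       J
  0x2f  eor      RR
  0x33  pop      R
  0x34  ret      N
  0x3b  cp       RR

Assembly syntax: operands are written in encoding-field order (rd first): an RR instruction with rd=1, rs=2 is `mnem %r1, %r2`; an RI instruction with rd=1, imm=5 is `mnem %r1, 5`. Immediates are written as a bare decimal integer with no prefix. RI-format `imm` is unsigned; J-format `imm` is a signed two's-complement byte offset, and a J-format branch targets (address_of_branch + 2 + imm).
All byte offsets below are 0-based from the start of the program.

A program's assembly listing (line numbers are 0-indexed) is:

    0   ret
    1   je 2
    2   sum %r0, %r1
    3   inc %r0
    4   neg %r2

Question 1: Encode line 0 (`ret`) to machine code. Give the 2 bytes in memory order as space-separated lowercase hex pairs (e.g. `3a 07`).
line 0 (ret): pack op=0x34:6|pad=0:10 = 0xd000; little→ 00 d0

00 d0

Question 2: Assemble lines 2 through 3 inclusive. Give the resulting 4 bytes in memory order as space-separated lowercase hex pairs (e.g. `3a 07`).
10 78 00 7c

L2: sum op=0x1e:6|rd=0:3|rs=1:3|pad=0:4 ⇒ 0x7810 ⇒ little 10 78
L3: inc op=0x1f:6|rd=0:3|pad=0:7 ⇒ 0x7c00 ⇒ little 00 7c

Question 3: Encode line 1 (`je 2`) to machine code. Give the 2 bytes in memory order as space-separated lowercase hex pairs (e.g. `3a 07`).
1. je fields op=0x2c:6|imm=2:10 → word b002h → 02 b0

02 b0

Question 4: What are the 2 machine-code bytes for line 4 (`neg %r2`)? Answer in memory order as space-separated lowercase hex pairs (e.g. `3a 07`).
L4: neg op=0x20:6|rd=2:3|pad=0:7 ⇒ 0x8100 ⇒ little 00 81

00 81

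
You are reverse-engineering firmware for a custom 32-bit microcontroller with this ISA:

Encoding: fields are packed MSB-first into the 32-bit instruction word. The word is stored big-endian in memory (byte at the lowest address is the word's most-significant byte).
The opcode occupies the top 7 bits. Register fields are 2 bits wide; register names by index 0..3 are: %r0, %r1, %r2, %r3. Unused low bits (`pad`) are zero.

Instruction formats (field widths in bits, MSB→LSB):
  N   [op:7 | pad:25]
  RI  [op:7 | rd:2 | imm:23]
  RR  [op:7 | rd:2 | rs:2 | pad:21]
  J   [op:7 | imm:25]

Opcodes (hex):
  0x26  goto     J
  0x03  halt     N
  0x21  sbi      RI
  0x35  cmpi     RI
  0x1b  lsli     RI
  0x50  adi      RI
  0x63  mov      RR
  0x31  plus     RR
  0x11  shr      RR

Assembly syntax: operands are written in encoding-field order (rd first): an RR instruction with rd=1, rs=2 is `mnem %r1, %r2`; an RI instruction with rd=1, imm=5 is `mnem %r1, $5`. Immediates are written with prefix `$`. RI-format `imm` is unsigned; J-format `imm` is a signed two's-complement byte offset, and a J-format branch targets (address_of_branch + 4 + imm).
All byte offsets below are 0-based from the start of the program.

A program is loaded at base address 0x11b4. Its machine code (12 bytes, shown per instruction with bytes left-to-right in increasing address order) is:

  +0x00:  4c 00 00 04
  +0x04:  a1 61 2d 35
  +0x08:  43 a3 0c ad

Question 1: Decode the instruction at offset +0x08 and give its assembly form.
sbi %r3, $2297005

[08] 43 a3 0c ad → 0x43a30cad
  top 7b → 0x21 → sbi [RI]
  [24:23] rd=3 = %r3
  [22:0] imm=2297005 = $2297005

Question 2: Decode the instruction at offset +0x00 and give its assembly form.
goto $4

off 0x00: read 4c 00 00 04 as big → 0x4c000004
  opcode bits[31:25]=0x26: goto/J
  imm: (w>>0)&0x1ffffff=0x4 → $4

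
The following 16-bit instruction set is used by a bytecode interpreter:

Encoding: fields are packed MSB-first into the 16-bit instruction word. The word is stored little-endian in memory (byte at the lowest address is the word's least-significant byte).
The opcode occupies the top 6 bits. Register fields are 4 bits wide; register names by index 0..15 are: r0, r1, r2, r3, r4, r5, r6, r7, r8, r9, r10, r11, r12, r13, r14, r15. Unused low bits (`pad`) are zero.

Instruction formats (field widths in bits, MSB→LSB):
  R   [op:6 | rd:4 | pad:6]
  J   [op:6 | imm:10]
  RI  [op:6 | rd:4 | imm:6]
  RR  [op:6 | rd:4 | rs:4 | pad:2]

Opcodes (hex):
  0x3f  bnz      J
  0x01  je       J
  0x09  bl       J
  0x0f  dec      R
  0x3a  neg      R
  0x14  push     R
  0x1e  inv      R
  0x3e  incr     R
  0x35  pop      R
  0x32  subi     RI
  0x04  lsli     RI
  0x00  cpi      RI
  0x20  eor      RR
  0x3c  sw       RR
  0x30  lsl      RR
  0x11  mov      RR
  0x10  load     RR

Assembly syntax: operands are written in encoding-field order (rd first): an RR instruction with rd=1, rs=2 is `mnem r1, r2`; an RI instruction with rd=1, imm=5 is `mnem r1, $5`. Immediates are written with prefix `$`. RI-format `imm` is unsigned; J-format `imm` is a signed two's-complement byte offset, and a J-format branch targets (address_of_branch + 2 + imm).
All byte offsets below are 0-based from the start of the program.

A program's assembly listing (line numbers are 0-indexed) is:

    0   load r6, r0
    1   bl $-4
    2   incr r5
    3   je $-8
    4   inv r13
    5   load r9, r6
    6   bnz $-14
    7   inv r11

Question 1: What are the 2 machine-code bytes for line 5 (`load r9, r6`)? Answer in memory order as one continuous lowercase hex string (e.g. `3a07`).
5842

line 5 (load): pack op=0x10:6|rd=9:4|rs=6:4|pad=0:2 = 0x4258; little→ 58 42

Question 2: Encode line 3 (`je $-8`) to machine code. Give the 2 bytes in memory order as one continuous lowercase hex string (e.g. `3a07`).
f807

L3: je op=0x1:6|imm=-8:10 ⇒ 0x07f8 ⇒ little f8 07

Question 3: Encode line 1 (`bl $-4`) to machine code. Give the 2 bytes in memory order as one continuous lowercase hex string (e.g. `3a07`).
fc27

L1: bl op=0x9:6|imm=-4:10 ⇒ 0x27fc ⇒ little fc 27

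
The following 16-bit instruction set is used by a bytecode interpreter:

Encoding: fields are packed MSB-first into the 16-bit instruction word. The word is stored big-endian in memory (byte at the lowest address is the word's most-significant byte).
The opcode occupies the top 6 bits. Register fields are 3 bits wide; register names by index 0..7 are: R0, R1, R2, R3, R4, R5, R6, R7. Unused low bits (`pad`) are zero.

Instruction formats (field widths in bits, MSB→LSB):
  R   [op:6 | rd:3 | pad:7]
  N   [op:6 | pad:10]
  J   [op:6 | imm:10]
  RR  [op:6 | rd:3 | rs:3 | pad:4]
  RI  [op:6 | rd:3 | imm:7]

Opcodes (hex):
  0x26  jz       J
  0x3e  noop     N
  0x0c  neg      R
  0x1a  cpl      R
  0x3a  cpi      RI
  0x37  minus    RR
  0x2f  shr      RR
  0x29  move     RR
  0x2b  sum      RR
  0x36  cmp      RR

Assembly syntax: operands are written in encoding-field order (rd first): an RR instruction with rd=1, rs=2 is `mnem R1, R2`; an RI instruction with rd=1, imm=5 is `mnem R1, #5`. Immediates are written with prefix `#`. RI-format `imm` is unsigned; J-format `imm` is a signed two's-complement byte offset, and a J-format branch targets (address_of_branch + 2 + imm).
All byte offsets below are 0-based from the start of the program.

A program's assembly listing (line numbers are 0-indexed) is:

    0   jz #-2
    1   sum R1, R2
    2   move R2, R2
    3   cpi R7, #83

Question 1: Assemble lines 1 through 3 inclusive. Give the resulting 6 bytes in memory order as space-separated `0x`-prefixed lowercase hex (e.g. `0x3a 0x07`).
1. sum fields op=0x2b:6|rd=1:3|rs=2:3|pad=0:4 → word aca0h → ac a0
2. move fields op=0x29:6|rd=2:3|rs=2:3|pad=0:4 → word a520h → a5 20
3. cpi fields op=0x3a:6|rd=7:3|imm=83:7 → word ebd3h → eb d3

0xac 0xa0 0xa5 0x20 0xeb 0xd3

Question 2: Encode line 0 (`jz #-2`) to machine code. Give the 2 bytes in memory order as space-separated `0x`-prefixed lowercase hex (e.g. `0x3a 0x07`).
line 0 (jz): pack op=0x26:6|imm=-2:10 = 0x9bfe; big→ 9b fe

0x9b 0xfe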